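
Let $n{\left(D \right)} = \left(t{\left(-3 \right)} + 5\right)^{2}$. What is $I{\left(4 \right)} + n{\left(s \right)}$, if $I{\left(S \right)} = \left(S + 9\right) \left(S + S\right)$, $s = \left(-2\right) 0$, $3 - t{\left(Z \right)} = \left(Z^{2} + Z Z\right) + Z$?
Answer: $153$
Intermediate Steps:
$t{\left(Z \right)} = 3 - Z - 2 Z^{2}$ ($t{\left(Z \right)} = 3 - \left(\left(Z^{2} + Z Z\right) + Z\right) = 3 - \left(\left(Z^{2} + Z^{2}\right) + Z\right) = 3 - \left(2 Z^{2} + Z\right) = 3 - \left(Z + 2 Z^{2}\right) = 3 - Z - 2 Z^{2}$)
$s = 0$
$I{\left(S \right)} = 2 S \left(9 + S\right)$ ($I{\left(S \right)} = \left(9 + S\right) 2 S = 2 S \left(9 + S\right)$)
$n{\left(D \right)} = 49$ ($n{\left(D \right)} = \left(\left(3 - -3 - 2 \left(-3\right)^{2}\right) + 5\right)^{2} = \left(\left(3 + 3 - 18\right) + 5\right)^{2} = \left(-12 + 5\right)^{2} = \left(-7\right)^{2} = 49$)
$I{\left(4 \right)} + n{\left(s \right)} = 2 \cdot 4 \left(9 + 4\right) + 49 = 2 \cdot 4 \cdot 13 + 49 = 104 + 49 = 153$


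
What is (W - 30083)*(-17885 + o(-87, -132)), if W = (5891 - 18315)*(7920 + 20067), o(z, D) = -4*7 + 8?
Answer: 6226294923755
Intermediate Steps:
o(z, D) = -20 (o(z, D) = -28 + 8 = -20)
W = -347710488 (W = -12424*27987 = -347710488)
(W - 30083)*(-17885 + o(-87, -132)) = (-347710488 - 30083)*(-17885 - 20) = -347740571*(-17905) = 6226294923755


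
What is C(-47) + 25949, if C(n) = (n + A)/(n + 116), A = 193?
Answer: 1790627/69 ≈ 25951.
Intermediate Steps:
C(n) = (193 + n)/(116 + n) (C(n) = (n + 193)/(n + 116) = (193 + n)/(116 + n))
C(-47) + 25949 = (193 - 47)/(116 - 47) + 25949 = 146/69 + 25949 = 1790627/69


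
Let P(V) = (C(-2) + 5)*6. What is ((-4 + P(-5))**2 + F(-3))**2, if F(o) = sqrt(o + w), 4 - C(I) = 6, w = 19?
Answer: 40000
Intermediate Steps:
C(I) = -2 (C(I) = 4 - 1*6 = 4 - 6 = -2)
P(V) = 18 (P(V) = (-2 + 5)*6 = 3*6 = 18)
F(o) = sqrt(19 + o) (F(o) = sqrt(o + 19) = sqrt(19 + o))
((-4 + P(-5))**2 + F(-3))**2 = ((-4 + 18)**2 + sqrt(19 - 3))**2 = (14**2 + sqrt(16))**2 = (196 + 4)**2 = 200**2 = 40000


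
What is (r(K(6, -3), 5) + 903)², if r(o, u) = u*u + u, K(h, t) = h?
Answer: 870489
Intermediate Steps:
r(o, u) = u + u² (r(o, u) = u² + u = u + u²)
(r(K(6, -3), 5) + 903)² = (5*(1 + 5) + 903)² = (5*6 + 903)² = (30 + 903)² = 933² = 870489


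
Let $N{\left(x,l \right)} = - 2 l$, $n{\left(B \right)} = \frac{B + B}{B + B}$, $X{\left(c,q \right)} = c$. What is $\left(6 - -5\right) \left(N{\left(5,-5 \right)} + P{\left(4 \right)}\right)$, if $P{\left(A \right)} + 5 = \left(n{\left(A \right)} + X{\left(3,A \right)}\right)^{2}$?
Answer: $231$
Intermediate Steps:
$n{\left(B \right)} = 1$ ($n{\left(B \right)} = \frac{2 B}{2 B} = 2 B \frac{1}{2 B} = 1$)
$P{\left(A \right)} = 11$ ($P{\left(A \right)} = -5 + \left(1 + 3\right)^{2} = -5 + 4^{2} = -5 + 16 = 11$)
$\left(6 - -5\right) \left(N{\left(5,-5 \right)} + P{\left(4 \right)}\right) = \left(6 - -5\right) \left(\left(-2\right) \left(-5\right) + 11\right) = \left(6 + 5\right) \left(10 + 11\right) = 11 \cdot 21 = 231$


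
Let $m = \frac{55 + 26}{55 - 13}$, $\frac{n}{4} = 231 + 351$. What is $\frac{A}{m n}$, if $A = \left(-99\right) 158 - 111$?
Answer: $- \frac{36757}{10476} \approx -3.5087$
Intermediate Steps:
$n = 2328$ ($n = 4 \left(231 + 351\right) = 4 \cdot 582 = 2328$)
$A = -15753$ ($A = -15642 - 111 = -15753$)
$m = \frac{27}{14}$ ($m = \frac{81}{42} = 81 \cdot \frac{1}{42} = \frac{27}{14} \approx 1.9286$)
$\frac{A}{m n} = - \frac{15753}{\frac{27}{14} \cdot 2328} = - \frac{15753}{\frac{31428}{7}} = \left(-15753\right) \frac{7}{31428} = - \frac{36757}{10476}$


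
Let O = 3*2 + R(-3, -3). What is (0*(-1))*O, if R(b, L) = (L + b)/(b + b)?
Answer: 0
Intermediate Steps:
R(b, L) = (L + b)/(2*b) (R(b, L) = (L + b)/((2*b)) = (L + b)*(1/(2*b)) = (L + b)/(2*b))
O = 7 (O = 3*2 + (1/2)*(-3 - 3)/(-3) = 6 + (1/2)*(-1/3)*(-6) = 6 + 1 = 7)
(0*(-1))*O = (0*(-1))*7 = 0*7 = 0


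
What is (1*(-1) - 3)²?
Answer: 16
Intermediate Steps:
(1*(-1) - 3)² = (-1 - 3)² = (-4)² = 16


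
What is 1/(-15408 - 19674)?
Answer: -1/35082 ≈ -2.8505e-5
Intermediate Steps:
1/(-15408 - 19674) = 1/(-35082) = -1/35082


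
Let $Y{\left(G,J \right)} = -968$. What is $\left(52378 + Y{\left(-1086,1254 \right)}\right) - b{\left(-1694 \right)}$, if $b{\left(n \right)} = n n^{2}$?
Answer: $4861214794$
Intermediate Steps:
$b{\left(n \right)} = n^{3}$
$\left(52378 + Y{\left(-1086,1254 \right)}\right) - b{\left(-1694 \right)} = \left(52378 - 968\right) - \left(-1694\right)^{3} = 51410 - -4861163384 = 51410 + 4861163384 = 4861214794$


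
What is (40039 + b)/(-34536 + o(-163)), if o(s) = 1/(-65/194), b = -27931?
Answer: -393510/1122517 ≈ -0.35056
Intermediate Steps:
o(s) = -194/65 (o(s) = 1/(-65*1/194) = 1/(-65/194) = -194/65)
(40039 + b)/(-34536 + o(-163)) = (40039 - 27931)/(-34536 - 194/65) = 12108/(-2245034/65) = 12108*(-65/2245034) = -393510/1122517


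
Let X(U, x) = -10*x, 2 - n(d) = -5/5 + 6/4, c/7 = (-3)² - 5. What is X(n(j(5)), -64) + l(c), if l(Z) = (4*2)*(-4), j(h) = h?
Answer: 608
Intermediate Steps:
c = 28 (c = 7*((-3)² - 5) = 7*(9 - 5) = 7*4 = 28)
l(Z) = -32 (l(Z) = 8*(-4) = -32)
n(d) = 3/2 (n(d) = 2 - (-5/5 + 6/4) = 2 - (-5*⅕ + 6*(¼)) = 2 - (-1 + 3/2) = 2 - 1*½ = 2 - ½ = 3/2)
X(n(j(5)), -64) + l(c) = -10*(-64) - 32 = 640 - 32 = 608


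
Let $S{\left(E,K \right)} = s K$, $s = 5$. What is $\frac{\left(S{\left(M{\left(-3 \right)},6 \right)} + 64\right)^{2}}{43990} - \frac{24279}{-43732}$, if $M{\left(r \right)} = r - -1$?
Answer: $\frac{727224581}{961885340} \approx 0.75604$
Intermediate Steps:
$M{\left(r \right)} = 1 + r$ ($M{\left(r \right)} = r + 1 = 1 + r$)
$S{\left(E,K \right)} = 5 K$
$\frac{\left(S{\left(M{\left(-3 \right)},6 \right)} + 64\right)^{2}}{43990} - \frac{24279}{-43732} = \frac{\left(5 \cdot 6 + 64\right)^{2}}{43990} - \frac{24279}{-43732} = \left(30 + 64\right)^{2} \cdot \frac{1}{43990} - - \frac{24279}{43732} = 94^{2} \cdot \frac{1}{43990} + \frac{24279}{43732} = 8836 \cdot \frac{1}{43990} + \frac{24279}{43732} = \frac{4418}{21995} + \frac{24279}{43732} = \frac{727224581}{961885340}$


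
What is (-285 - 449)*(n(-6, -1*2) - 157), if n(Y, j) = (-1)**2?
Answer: 114504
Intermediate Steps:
n(Y, j) = 1
(-285 - 449)*(n(-6, -1*2) - 157) = (-285 - 449)*(1 - 157) = -734*(-156) = 114504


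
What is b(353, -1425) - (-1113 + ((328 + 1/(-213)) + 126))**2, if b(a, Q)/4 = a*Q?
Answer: -110990140324/45369 ≈ -2.4464e+6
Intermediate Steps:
b(a, Q) = 4*Q*a (b(a, Q) = 4*(a*Q) = 4*(Q*a) = 4*Q*a)
b(353, -1425) - (-1113 + ((328 + 1/(-213)) + 126))**2 = 4*(-1425)*353 - (-1113 + ((328 + 1/(-213)) + 126))**2 = -2012100 - (-1113 + ((328 - 1/213) + 126))**2 = -2012100 - (-1113 + (69863/213 + 126))**2 = -2012100 - (-1113 + 96701/213)**2 = -2012100 - (-140368/213)**2 = -2012100 - 1*19703175424/45369 = -2012100 - 19703175424/45369 = -110990140324/45369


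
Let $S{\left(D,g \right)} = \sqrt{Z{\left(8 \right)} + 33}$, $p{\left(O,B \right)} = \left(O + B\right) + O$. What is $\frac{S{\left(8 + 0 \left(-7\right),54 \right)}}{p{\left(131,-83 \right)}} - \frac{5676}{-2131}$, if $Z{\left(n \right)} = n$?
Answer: $\frac{5676}{2131} + \frac{\sqrt{41}}{179} \approx 2.6993$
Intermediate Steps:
$p{\left(O,B \right)} = B + 2 O$ ($p{\left(O,B \right)} = \left(B + O\right) + O = B + 2 O$)
$S{\left(D,g \right)} = \sqrt{41}$ ($S{\left(D,g \right)} = \sqrt{8 + 33} = \sqrt{41}$)
$\frac{S{\left(8 + 0 \left(-7\right),54 \right)}}{p{\left(131,-83 \right)}} - \frac{5676}{-2131} = \frac{\sqrt{41}}{-83 + 2 \cdot 131} - \frac{5676}{-2131} = \frac{\sqrt{41}}{-83 + 262} - - \frac{5676}{2131} = \frac{\sqrt{41}}{179} + \frac{5676}{2131} = \frac{5676}{2131} + \frac{\sqrt{41}}{179}$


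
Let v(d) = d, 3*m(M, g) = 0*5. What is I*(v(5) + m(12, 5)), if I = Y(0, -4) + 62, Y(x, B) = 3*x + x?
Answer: 310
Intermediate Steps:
m(M, g) = 0 (m(M, g) = (0*5)/3 = (⅓)*0 = 0)
Y(x, B) = 4*x
I = 62 (I = 4*0 + 62 = 0 + 62 = 62)
I*(v(5) + m(12, 5)) = 62*(5 + 0) = 62*5 = 310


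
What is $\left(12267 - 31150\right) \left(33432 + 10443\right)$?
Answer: $-828491625$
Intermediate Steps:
$\left(12267 - 31150\right) \left(33432 + 10443\right) = \left(-18883\right) 43875 = -828491625$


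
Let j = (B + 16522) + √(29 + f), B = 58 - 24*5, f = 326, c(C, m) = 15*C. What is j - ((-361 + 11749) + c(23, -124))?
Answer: 4727 + √355 ≈ 4745.8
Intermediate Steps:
B = -62 (B = 58 - 120 = -62)
j = 16460 + √355 (j = (-62 + 16522) + √(29 + 326) = 16460 + √355 ≈ 16479.)
j - ((-361 + 11749) + c(23, -124)) = (16460 + √355) - ((-361 + 11749) + 15*23) = (16460 + √355) - (11388 + 345) = (16460 + √355) - 1*11733 = (16460 + √355) - 11733 = 4727 + √355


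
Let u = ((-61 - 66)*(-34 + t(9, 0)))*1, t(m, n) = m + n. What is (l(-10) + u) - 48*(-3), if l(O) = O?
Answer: 3309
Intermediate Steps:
u = 3175 (u = ((-61 - 66)*(-34 + (9 + 0)))*1 = -127*(-34 + 9)*1 = -127*(-25)*1 = 3175*1 = 3175)
(l(-10) + u) - 48*(-3) = (-10 + 3175) - 48*(-3) = 3165 + 144 = 3309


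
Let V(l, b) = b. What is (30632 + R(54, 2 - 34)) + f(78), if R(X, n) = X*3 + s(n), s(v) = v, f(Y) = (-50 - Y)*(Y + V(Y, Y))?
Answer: 10794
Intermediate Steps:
f(Y) = 2*Y*(-50 - Y) (f(Y) = (-50 - Y)*(Y + Y) = (-50 - Y)*(2*Y) = 2*Y*(-50 - Y))
R(X, n) = n + 3*X (R(X, n) = X*3 + n = 3*X + n = n + 3*X)
(30632 + R(54, 2 - 34)) + f(78) = (30632 + ((2 - 34) + 3*54)) + 2*78*(-50 - 1*78) = (30632 + (-32 + 162)) + 2*78*(-50 - 78) = (30632 + 130) + 2*78*(-128) = 30762 - 19968 = 10794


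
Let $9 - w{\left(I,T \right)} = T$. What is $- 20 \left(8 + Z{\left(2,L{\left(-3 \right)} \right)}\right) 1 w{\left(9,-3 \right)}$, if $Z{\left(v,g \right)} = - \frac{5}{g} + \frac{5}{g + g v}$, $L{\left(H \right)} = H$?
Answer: $- \frac{6560}{3} \approx -2186.7$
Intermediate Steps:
$w{\left(I,T \right)} = 9 - T$
$- 20 \left(8 + Z{\left(2,L{\left(-3 \right)} \right)}\right) 1 w{\left(9,-3 \right)} = - 20 \left(8 - \frac{10}{\left(-3\right) \left(1 + 2\right)}\right) 1 \left(9 - -3\right) = - 20 \left(8 - 10 \left(- \frac{1}{3}\right) \frac{1}{3}\right) 1 \left(9 + 3\right) = - 20 \left(8 - 10 \left(- \frac{1}{3}\right) \frac{1}{3}\right) 1 \cdot 12 = - 20 \left(8 + \frac{10}{9}\right) 1 \cdot 12 = - 20 \cdot \frac{82}{9} \cdot 1 \cdot 12 = \left(-20\right) \frac{82}{9} \cdot 12 = \left(- \frac{1640}{9}\right) 12 = - \frac{6560}{3}$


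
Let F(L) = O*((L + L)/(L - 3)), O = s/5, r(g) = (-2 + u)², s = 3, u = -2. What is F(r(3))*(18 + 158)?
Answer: 16896/65 ≈ 259.94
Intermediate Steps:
r(g) = 16 (r(g) = (-2 - 2)² = (-4)² = 16)
O = ⅗ (O = 3/5 = 3*(⅕) = ⅗ ≈ 0.60000)
F(L) = 6*L/(5*(-3 + L)) (F(L) = 3*((L + L)/(L - 3))/5 = 3*((2*L)/(-3 + L))/5 = 3*(2*L/(-3 + L))/5 = 6*L/(5*(-3 + L)))
F(r(3))*(18 + 158) = ((6/5)*16/(-3 + 16))*(18 + 158) = ((6/5)*16/13)*176 = ((6/5)*16*(1/13))*176 = (96/65)*176 = 16896/65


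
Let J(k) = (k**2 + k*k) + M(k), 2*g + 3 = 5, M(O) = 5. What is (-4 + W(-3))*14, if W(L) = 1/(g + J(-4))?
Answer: -1057/19 ≈ -55.632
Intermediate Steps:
g = 1 (g = -3/2 + (1/2)*5 = -3/2 + 5/2 = 1)
J(k) = 5 + 2*k**2 (J(k) = (k**2 + k*k) + 5 = (k**2 + k**2) + 5 = 2*k**2 + 5 = 5 + 2*k**2)
W(L) = 1/38 (W(L) = 1/(1 + (5 + 2*(-4)**2)) = 1/(1 + (5 + 2*16)) = 1/(1 + (5 + 32)) = 1/(1 + 37) = 1/38)
(-4 + W(-3))*14 = (-4 + 1/38)*14 = -151/38*14 = -1057/19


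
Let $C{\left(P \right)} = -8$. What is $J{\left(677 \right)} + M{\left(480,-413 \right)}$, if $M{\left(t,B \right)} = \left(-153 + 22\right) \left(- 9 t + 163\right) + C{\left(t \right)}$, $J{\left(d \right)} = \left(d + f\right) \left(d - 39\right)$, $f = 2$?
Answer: $977761$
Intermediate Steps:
$J{\left(d \right)} = \left(-39 + d\right) \left(2 + d\right)$ ($J{\left(d \right)} = \left(d + 2\right) \left(d - 39\right) = \left(2 + d\right) \left(-39 + d\right) = \left(-39 + d\right) \left(2 + d\right)$)
$M{\left(t,B \right)} = -21361 + 1179 t$ ($M{\left(t,B \right)} = \left(-153 + 22\right) \left(- 9 t + 163\right) - 8 = - 131 \left(163 - 9 t\right) - 8 = \left(-21353 + 1179 t\right) - 8 = -21361 + 1179 t$)
$J{\left(677 \right)} + M{\left(480,-413 \right)} = \left(-78 + 677^{2} - 25049\right) + \left(-21361 + 1179 \cdot 480\right) = \left(-78 + 458329 - 25049\right) + \left(-21361 + 565920\right) = 433202 + 544559 = 977761$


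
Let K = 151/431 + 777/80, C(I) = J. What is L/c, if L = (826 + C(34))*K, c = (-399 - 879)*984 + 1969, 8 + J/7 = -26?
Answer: -7286307/1546160780 ≈ -0.0047125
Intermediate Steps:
J = -238 (J = -56 + 7*(-26) = -56 - 182 = -238)
C(I) = -238
c = -1255583 (c = -1278*984 + 1969 = -1257552 + 1969 = -1255583)
K = 346967/34480 (K = 151*(1/431) + 777*(1/80) = 151/431 + 777/80 = 346967/34480 ≈ 10.063)
L = 51004149/8620 (L = (826 - 238)*(346967/34480) = 588*(346967/34480) = 51004149/8620 ≈ 5917.0)
L/c = (51004149/8620)/(-1255583) = (51004149/8620)*(-1/1255583) = -7286307/1546160780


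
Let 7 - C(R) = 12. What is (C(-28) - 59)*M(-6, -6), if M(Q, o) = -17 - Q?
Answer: 704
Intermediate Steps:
C(R) = -5 (C(R) = 7 - 1*12 = 7 - 12 = -5)
(C(-28) - 59)*M(-6, -6) = (-5 - 59)*(-17 - 1*(-6)) = -64*(-17 + 6) = -64*(-11) = 704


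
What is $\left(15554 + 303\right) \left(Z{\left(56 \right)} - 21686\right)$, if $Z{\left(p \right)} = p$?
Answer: $-342986910$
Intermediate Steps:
$\left(15554 + 303\right) \left(Z{\left(56 \right)} - 21686\right) = \left(15554 + 303\right) \left(56 - 21686\right) = 15857 \left(-21630\right) = -342986910$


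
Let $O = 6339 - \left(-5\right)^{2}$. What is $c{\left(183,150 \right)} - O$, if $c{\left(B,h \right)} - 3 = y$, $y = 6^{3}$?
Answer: $-6095$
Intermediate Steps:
$O = 6314$ ($O = 6339 - 25 = 6314$)
$y = 216$
$c{\left(B,h \right)} = 219$ ($c{\left(B,h \right)} = 3 + 216 = 219$)
$c{\left(183,150 \right)} - O = 219 - 6314 = -6095$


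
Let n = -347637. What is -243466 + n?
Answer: -591103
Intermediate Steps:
-243466 + n = -243466 - 347637 = -591103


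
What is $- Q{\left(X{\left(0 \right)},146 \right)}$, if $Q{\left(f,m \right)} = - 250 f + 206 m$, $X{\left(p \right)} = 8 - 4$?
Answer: $-29076$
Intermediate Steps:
$X{\left(p \right)} = 4$ ($X{\left(p \right)} = 8 - 4 = 4$)
$- Q{\left(X{\left(0 \right)},146 \right)} = - (\left(-250\right) 4 + 206 \cdot 146) = - (-1000 + 30076) = \left(-1\right) 29076 = -29076$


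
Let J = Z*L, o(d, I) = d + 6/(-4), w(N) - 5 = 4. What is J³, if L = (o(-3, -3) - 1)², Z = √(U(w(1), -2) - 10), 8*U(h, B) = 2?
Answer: -69090879*I*√39/512 ≈ -8.4272e+5*I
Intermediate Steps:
w(N) = 9 (w(N) = 5 + 4 = 9)
U(h, B) = ¼ (U(h, B) = (⅛)*2 = ¼)
o(d, I) = -3/2 + d (o(d, I) = d + 6*(-¼) = d - 3/2 = -3/2 + d)
Z = I*√39/2 (Z = √(¼ - 10) = √(-39/4) = I*√39/2 ≈ 3.1225*I)
L = 121/4 (L = ((-3/2 - 3) - 1)² = (-9/2 - 1)² = (-11/2)² = 121/4 ≈ 30.250)
J = 121*I*√39/8 (J = (I*√39/2)*(121/4) = 121*I*√39/8 ≈ 94.456*I)
J³ = (121*I*√39/8)³ = -69090879*I*√39/512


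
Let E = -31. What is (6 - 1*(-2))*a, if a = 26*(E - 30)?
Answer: -12688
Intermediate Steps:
a = -1586 (a = 26*(-31 - 30) = 26*(-61) = -1586)
(6 - 1*(-2))*a = (6 - 1*(-2))*(-1586) = (6 + 2)*(-1586) = 8*(-1586) = -12688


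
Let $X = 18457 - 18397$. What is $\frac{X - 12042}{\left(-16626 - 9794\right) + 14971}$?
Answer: $\frac{11982}{11449} \approx 1.0466$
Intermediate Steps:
$X = 60$
$\frac{X - 12042}{\left(-16626 - 9794\right) + 14971} = \frac{60 - 12042}{\left(-16626 - 9794\right) + 14971} = - \frac{11982}{-26420 + 14971} = - \frac{11982}{-11449} = \left(-11982\right) \left(- \frac{1}{11449}\right) = \frac{11982}{11449}$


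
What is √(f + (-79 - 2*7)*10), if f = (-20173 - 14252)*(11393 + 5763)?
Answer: I*√590596230 ≈ 24302.0*I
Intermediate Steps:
f = -590595300 (f = -34425*17156 = -590595300)
√(f + (-79 - 2*7)*10) = √(-590595300 + (-79 - 2*7)*10) = √(-590595300 + (-79 - 14)*10) = √(-590595300 - 93*10) = √(-590595300 - 930) = √(-590596230) = I*√590596230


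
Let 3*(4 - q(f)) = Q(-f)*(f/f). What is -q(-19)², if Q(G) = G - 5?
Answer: -4/9 ≈ -0.44444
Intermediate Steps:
Q(G) = -5 + G
q(f) = 17/3 + f/3 (q(f) = 4 - (-5 - f)*f/f/3 = 4 - (-5 - f)/3 = 4 + (5/3 + f/3) = 17/3 + f/3)
-q(-19)² = -(17/3 + (⅓)*(-19))² = -(17/3 - 19/3)² = -(-⅔)² = -1*4/9 = -4/9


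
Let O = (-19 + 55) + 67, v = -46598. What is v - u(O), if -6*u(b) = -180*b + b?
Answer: -298025/6 ≈ -49671.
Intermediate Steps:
O = 103 (O = 36 + 67 = 103)
u(b) = 179*b/6 (u(b) = -(-180*b + b)/6 = -(-179)*b/6 = 179*b/6)
v - u(O) = -46598 - 179*103/6 = -46598 - 1*18437/6 = -46598 - 18437/6 = -298025/6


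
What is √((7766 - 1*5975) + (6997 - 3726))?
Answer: √5062 ≈ 71.148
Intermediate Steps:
√((7766 - 1*5975) + (6997 - 3726)) = √((7766 - 5975) + 3271) = √(1791 + 3271) = √5062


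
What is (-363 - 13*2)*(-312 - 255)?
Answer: 220563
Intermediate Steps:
(-363 - 13*2)*(-312 - 255) = (-363 - 26)*(-567) = -389*(-567) = 220563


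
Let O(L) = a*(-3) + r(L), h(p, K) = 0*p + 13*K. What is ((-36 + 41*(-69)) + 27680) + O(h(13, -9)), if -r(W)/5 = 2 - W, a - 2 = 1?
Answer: 24211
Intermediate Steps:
h(p, K) = 13*K (h(p, K) = 0 + 13*K = 13*K)
a = 3 (a = 2 + 1 = 3)
r(W) = -10 + 5*W (r(W) = -5*(2 - W) = -10 + 5*W)
O(L) = -19 + 5*L (O(L) = 3*(-3) + (-10 + 5*L) = -9 + (-10 + 5*L) = -19 + 5*L)
((-36 + 41*(-69)) + 27680) + O(h(13, -9)) = ((-36 + 41*(-69)) + 27680) + (-19 + 5*(13*(-9))) = ((-36 - 2829) + 27680) + (-19 + 5*(-117)) = (-2865 + 27680) + (-19 - 585) = 24815 - 604 = 24211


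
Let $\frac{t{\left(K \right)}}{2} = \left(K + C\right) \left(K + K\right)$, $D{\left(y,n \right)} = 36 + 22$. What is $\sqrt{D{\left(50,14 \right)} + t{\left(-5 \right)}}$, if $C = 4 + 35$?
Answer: $i \sqrt{622} \approx 24.94 i$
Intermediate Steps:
$D{\left(y,n \right)} = 58$
$C = 39$
$t{\left(K \right)} = 4 K \left(39 + K\right)$ ($t{\left(K \right)} = 2 \left(K + 39\right) \left(K + K\right) = 2 \left(39 + K\right) 2 K = 2 \cdot 2 K \left(39 + K\right) = 4 K \left(39 + K\right)$)
$\sqrt{D{\left(50,14 \right)} + t{\left(-5 \right)}} = \sqrt{58 + 4 \left(-5\right) \left(39 - 5\right)} = \sqrt{58 + 4 \left(-5\right) 34} = \sqrt{58 - 680} = \sqrt{-622} = i \sqrt{622}$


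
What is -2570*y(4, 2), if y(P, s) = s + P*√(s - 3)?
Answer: -5140 - 10280*I ≈ -5140.0 - 10280.0*I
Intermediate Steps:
y(P, s) = s + P*√(-3 + s)
-2570*y(4, 2) = -2570*(2 + 4*√(-3 + 2)) = -2570*(2 + 4*√(-1)) = -2570*(2 + 4*I) = -5140 - 10280*I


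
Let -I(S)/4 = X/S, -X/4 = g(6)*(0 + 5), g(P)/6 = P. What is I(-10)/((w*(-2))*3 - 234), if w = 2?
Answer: 48/41 ≈ 1.1707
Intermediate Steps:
g(P) = 6*P
X = -720 (X = -4*6*6*(0 + 5) = -144*5 = -4*180 = -720)
I(S) = 2880/S (I(S) = -(-2880)/S = 2880/S)
I(-10)/((w*(-2))*3 - 234) = (2880/(-10))/((2*(-2))*3 - 234) = (2880*(-⅒))/(-4*3 - 234) = -288/(-12 - 234) = -288/(-246) = -1/246*(-288) = 48/41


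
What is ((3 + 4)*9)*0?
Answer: 0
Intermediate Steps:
((3 + 4)*9)*0 = (7*9)*0 = 63*0 = 0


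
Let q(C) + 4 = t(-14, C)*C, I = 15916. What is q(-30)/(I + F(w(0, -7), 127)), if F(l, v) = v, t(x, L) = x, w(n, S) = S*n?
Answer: 416/16043 ≈ 0.025930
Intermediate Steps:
q(C) = -4 - 14*C
q(-30)/(I + F(w(0, -7), 127)) = (-4 - 14*(-30))/(15916 + 127) = (-4 + 420)/16043 = 416*(1/16043) = 416/16043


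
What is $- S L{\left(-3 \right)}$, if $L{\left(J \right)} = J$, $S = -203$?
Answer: $-609$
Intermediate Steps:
$- S L{\left(-3 \right)} = \left(-1\right) \left(-203\right) \left(-3\right) = 203 \left(-3\right) = -609$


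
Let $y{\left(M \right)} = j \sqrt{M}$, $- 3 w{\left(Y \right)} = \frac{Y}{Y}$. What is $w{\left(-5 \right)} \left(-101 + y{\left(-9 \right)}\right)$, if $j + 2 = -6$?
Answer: $\frac{101}{3} + 8 i \approx 33.667 + 8.0 i$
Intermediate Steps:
$j = -8$ ($j = -2 - 6 = -8$)
$w{\left(Y \right)} = - \frac{1}{3}$ ($w{\left(Y \right)} = - \frac{Y \frac{1}{Y}}{3} = \left(- \frac{1}{3}\right) 1 = - \frac{1}{3}$)
$y{\left(M \right)} = - 8 \sqrt{M}$
$w{\left(-5 \right)} \left(-101 + y{\left(-9 \right)}\right) = - \frac{-101 - 8 \sqrt{-9}}{3} = - \frac{-101 - 8 \cdot 3 i}{3} = - \frac{-101 - 24 i}{3} = \frac{101}{3} + 8 i$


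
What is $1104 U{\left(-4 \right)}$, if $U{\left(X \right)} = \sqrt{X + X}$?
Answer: $2208 i \sqrt{2} \approx 3122.6 i$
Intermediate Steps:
$U{\left(X \right)} = \sqrt{2} \sqrt{X}$ ($U{\left(X \right)} = \sqrt{2 X} = \sqrt{2} \sqrt{X}$)
$1104 U{\left(-4 \right)} = 1104 \sqrt{2} \sqrt{-4} = 1104 \sqrt{2} \cdot 2 i = 1104 \cdot 2 i \sqrt{2} = 2208 i \sqrt{2}$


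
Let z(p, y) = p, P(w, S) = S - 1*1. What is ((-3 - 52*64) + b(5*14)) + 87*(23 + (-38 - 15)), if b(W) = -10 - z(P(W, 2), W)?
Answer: -5952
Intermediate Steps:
P(w, S) = -1 + S (P(w, S) = S - 1 = -1 + S)
b(W) = -11 (b(W) = -10 - (-1 + 2) = -10 - 1*1 = -10 - 1 = -11)
((-3 - 52*64) + b(5*14)) + 87*(23 + (-38 - 15)) = ((-3 - 52*64) - 11) + 87*(23 + (-38 - 15)) = ((-3 - 3328) - 11) + 87*(23 - 53) = (-3331 - 11) + 87*(-30) = -3342 - 2610 = -5952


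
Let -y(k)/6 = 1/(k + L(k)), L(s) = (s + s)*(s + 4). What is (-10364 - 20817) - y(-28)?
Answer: -20517095/658 ≈ -31181.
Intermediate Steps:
L(s) = 2*s*(4 + s) (L(s) = (2*s)*(4 + s) = 2*s*(4 + s))
y(k) = -6/(k + 2*k*(4 + k))
(-10364 - 20817) - y(-28) = (-10364 - 20817) - (-6)/((-28)*(9 + 2*(-28))) = -31181 - (-6)*(-1)/(28*(9 - 56)) = -31181 - (-6)*(-1)/(28*(-47)) = -31181 - (-6)*(-1)*(-1)/(28*47) = -31181 - 1*(-3/658) = -31181 + 3/658 = -20517095/658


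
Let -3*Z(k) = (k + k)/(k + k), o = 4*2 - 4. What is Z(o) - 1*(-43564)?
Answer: 130691/3 ≈ 43564.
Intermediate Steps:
o = 4 (o = 8 - 4 = 4)
Z(k) = -1/3 (Z(k) = -(k + k)/(3*(k + k)) = -2*k/(3*(2*k)) = -2*k*1/(2*k)/3 = -1/3*1 = -1/3)
Z(o) - 1*(-43564) = -1/3 - 1*(-43564) = -1/3 + 43564 = 130691/3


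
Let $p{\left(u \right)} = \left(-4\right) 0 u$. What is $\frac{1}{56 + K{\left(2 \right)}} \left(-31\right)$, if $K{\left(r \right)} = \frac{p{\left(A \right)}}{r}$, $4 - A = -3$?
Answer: $- \frac{31}{56} \approx -0.55357$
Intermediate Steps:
$A = 7$ ($A = 4 - -3 = 4 + 3 = 7$)
$p{\left(u \right)} = 0$ ($p{\left(u \right)} = 0 u = 0$)
$K{\left(r \right)} = 0$ ($K{\left(r \right)} = \frac{0}{r} = 0$)
$\frac{1}{56 + K{\left(2 \right)}} \left(-31\right) = \frac{1}{56 + 0} \left(-31\right) = \frac{1}{56} \left(-31\right) = - \frac{31}{56}$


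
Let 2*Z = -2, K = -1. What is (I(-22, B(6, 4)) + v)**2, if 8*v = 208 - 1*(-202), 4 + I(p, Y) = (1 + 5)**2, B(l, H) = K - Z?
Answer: 110889/16 ≈ 6930.6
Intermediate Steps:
Z = -1 (Z = (1/2)*(-2) = -1)
B(l, H) = 0 (B(l, H) = -1 - 1*(-1) = -1 + 1 = 0)
I(p, Y) = 32 (I(p, Y) = -4 + (1 + 5)**2 = -4 + 6**2 = -4 + 36 = 32)
v = 205/4 (v = (208 - 1*(-202))/8 = (208 + 202)/8 = (1/8)*410 = 205/4 ≈ 51.250)
(I(-22, B(6, 4)) + v)**2 = (32 + 205/4)**2 = (333/4)**2 = 110889/16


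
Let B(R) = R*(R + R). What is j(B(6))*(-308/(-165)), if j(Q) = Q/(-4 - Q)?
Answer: -168/95 ≈ -1.7684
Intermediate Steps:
B(R) = 2*R**2 (B(R) = R*(2*R) = 2*R**2)
j(B(6))*(-308/(-165)) = (-2*6**2/(4 + 2*6**2))*(-308/(-165)) = (-2*36/(4 + 2*36))*(-308*(-1/165)) = -1*72/(4 + 72)*(28/15) = -1*72/76*(28/15) = -1*72*1/76*(28/15) = -18/19*28/15 = -168/95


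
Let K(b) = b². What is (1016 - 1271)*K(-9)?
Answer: -20655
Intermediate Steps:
(1016 - 1271)*K(-9) = (1016 - 1271)*(-9)² = -255*81 = -20655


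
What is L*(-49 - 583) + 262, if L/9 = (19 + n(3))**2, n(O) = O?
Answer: -2752730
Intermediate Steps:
L = 4356 (L = 9*(19 + 3)**2 = 9*22**2 = 9*484 = 4356)
L*(-49 - 583) + 262 = 4356*(-49 - 583) + 262 = 4356*(-632) + 262 = -2752992 + 262 = -2752730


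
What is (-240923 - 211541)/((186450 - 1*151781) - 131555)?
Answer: 226232/48443 ≈ 4.6701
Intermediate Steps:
(-240923 - 211541)/((186450 - 1*151781) - 131555) = -452464/((186450 - 151781) - 131555) = -452464/(34669 - 131555) = -452464/(-96886) = -452464*(-1/96886) = 226232/48443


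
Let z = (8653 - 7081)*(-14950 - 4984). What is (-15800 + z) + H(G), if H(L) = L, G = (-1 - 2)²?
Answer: -31352039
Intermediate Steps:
G = 9 (G = (-3)² = 9)
z = -31336248 (z = 1572*(-19934) = -31336248)
(-15800 + z) + H(G) = (-15800 - 31336248) + 9 = -31352048 + 9 = -31352039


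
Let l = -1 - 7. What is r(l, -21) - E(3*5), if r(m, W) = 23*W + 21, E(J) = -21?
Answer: -441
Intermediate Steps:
l = -8
r(m, W) = 21 + 23*W
r(l, -21) - E(3*5) = (21 + 23*(-21)) - 1*(-21) = (21 - 483) + 21 = -462 + 21 = -441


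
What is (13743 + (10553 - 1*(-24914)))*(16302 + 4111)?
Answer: 1004523730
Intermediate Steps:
(13743 + (10553 - 1*(-24914)))*(16302 + 4111) = (13743 + (10553 + 24914))*20413 = (13743 + 35467)*20413 = 49210*20413 = 1004523730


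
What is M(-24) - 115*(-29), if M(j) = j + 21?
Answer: 3332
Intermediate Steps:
M(j) = 21 + j
M(-24) - 115*(-29) = (21 - 24) - 115*(-29) = -3 - 1*(-3335) = -3 + 3335 = 3332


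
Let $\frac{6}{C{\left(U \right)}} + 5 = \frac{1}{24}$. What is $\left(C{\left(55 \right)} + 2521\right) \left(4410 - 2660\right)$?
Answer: $\frac{74963750}{17} \approx 4.4096 \cdot 10^{6}$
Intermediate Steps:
$C{\left(U \right)} = - \frac{144}{119}$ ($C{\left(U \right)} = \frac{6}{-5 + \frac{1}{24}} = \frac{6}{- \frac{119}{24}} = 6 \left(- \frac{24}{119}\right) = - \frac{144}{119}$)
$\left(C{\left(55 \right)} + 2521\right) \left(4410 - 2660\right) = \left(- \frac{144}{119} + 2521\right) \left(4410 - 2660\right) = \frac{299855}{119} \cdot 1750 = \frac{74963750}{17}$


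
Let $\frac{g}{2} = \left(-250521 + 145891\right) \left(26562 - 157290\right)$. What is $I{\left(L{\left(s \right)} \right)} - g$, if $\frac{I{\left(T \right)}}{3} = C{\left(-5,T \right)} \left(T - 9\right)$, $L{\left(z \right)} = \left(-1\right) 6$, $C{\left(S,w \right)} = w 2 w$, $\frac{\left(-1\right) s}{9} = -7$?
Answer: $-27356144520$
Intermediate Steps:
$s = 63$ ($s = \left(-9\right) \left(-7\right) = 63$)
$C{\left(S,w \right)} = 2 w^{2}$ ($C{\left(S,w \right)} = 2 w w = 2 w^{2}$)
$L{\left(z \right)} = -6$
$g = 27356141280$ ($g = 2 \left(-250521 + 145891\right) \left(26562 - 157290\right) = 2 \left(\left(-104630\right) \left(-130728\right)\right) = 2 \cdot 13678070640 = 27356141280$)
$I{\left(T \right)} = 6 T^{2} \left(-9 + T\right)$ ($I{\left(T \right)} = 3 \cdot 2 T^{2} \left(T - 9\right) = 3 \cdot 2 T^{2} \left(-9 + T\right) = 6 T^{2} \left(-9 + T\right)$)
$I{\left(L{\left(s \right)} \right)} - g = 6 \left(-6\right)^{2} \left(-9 - 6\right) - 27356141280 = 6 \cdot 36 \left(-15\right) - 27356141280 = -3240 - 27356141280 = -27356144520$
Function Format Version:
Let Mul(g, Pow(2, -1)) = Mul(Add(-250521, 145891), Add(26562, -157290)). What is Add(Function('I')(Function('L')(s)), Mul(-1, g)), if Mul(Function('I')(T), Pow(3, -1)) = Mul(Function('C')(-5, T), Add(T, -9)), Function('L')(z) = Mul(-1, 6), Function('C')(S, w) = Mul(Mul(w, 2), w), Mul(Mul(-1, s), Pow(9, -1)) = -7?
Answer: -27356144520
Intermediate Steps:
s = 63 (s = Mul(-9, -7) = 63)
Function('C')(S, w) = Mul(2, Pow(w, 2)) (Function('C')(S, w) = Mul(Mul(2, w), w) = Mul(2, Pow(w, 2)))
Function('L')(z) = -6
g = 27356141280 (g = Mul(2, Mul(Add(-250521, 145891), Add(26562, -157290))) = Mul(2, Mul(-104630, -130728)) = Mul(2, 13678070640) = 27356141280)
Function('I')(T) = Mul(6, Pow(T, 2), Add(-9, T)) (Function('I')(T) = Mul(3, Mul(Mul(2, Pow(T, 2)), Add(T, -9))) = Mul(3, Mul(Mul(2, Pow(T, 2)), Add(-9, T))) = Mul(3, Mul(2, Pow(T, 2), Add(-9, T))) = Mul(6, Pow(T, 2), Add(-9, T)))
Add(Function('I')(Function('L')(s)), Mul(-1, g)) = Add(Mul(6, Pow(-6, 2), Add(-9, -6)), Mul(-1, 27356141280)) = Add(Mul(6, 36, -15), -27356141280) = Add(-3240, -27356141280) = -27356144520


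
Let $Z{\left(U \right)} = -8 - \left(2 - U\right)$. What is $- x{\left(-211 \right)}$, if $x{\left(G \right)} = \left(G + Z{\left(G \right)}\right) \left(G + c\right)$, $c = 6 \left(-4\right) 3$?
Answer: $-122256$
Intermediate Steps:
$c = -72$ ($c = \left(-24\right) 3 = -72$)
$Z{\left(U \right)} = -10 + U$ ($Z{\left(U \right)} = -8 + \left(-2 + U\right) = -10 + U$)
$x{\left(G \right)} = \left(-72 + G\right) \left(-10 + 2 G\right)$ ($x{\left(G \right)} = \left(G + \left(-10 + G\right)\right) \left(G - 72\right) = \left(-10 + 2 G\right) \left(-72 + G\right) = \left(-72 + G\right) \left(-10 + 2 G\right)$)
$- x{\left(-211 \right)} = - (720 - -32494 + 2 \left(-211\right)^{2}) = - (720 + 32494 + 2 \cdot 44521) = - (720 + 32494 + 89042) = \left(-1\right) 122256 = -122256$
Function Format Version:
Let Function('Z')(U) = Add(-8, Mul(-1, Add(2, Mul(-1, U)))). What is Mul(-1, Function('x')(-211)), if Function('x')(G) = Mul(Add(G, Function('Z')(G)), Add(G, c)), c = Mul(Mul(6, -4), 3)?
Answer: -122256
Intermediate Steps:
c = -72 (c = Mul(-24, 3) = -72)
Function('Z')(U) = Add(-10, U) (Function('Z')(U) = Add(-8, Add(-2, U)) = Add(-10, U))
Function('x')(G) = Mul(Add(-72, G), Add(-10, Mul(2, G))) (Function('x')(G) = Mul(Add(G, Add(-10, G)), Add(G, -72)) = Mul(Add(-10, Mul(2, G)), Add(-72, G)) = Mul(Add(-72, G), Add(-10, Mul(2, G))))
Mul(-1, Function('x')(-211)) = Mul(-1, Add(720, Mul(-154, -211), Mul(2, Pow(-211, 2)))) = Mul(-1, Add(720, 32494, Mul(2, 44521))) = Mul(-1, Add(720, 32494, 89042)) = Mul(-1, 122256) = -122256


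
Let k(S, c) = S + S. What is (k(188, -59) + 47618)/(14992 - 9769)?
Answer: 15998/1741 ≈ 9.1890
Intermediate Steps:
k(S, c) = 2*S
(k(188, -59) + 47618)/(14992 - 9769) = (2*188 + 47618)/(14992 - 9769) = (376 + 47618)/5223 = 47994*(1/5223) = 15998/1741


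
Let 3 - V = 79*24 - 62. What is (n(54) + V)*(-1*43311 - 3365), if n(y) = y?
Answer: 82943252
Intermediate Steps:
V = -1831 (V = 3 - (79*24 - 62) = 3 - (1896 - 62) = 3 - 1*1834 = 3 - 1834 = -1831)
(n(54) + V)*(-1*43311 - 3365) = (54 - 1831)*(-1*43311 - 3365) = -1777*(-43311 - 3365) = -1777*(-46676) = 82943252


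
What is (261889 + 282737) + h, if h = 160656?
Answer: 705282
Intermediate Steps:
(261889 + 282737) + h = (261889 + 282737) + 160656 = 544626 + 160656 = 705282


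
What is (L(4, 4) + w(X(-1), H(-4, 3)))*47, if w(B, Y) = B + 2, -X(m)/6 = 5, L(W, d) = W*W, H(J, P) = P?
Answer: -564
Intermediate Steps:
L(W, d) = W**2
X(m) = -30 (X(m) = -6*5 = -30)
w(B, Y) = 2 + B
(L(4, 4) + w(X(-1), H(-4, 3)))*47 = (4**2 + (2 - 30))*47 = (16 - 28)*47 = -12*47 = -564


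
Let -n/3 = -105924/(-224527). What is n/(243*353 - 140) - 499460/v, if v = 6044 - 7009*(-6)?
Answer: -4801882948055518/462420611191897 ≈ -10.384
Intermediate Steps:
n = -317772/224527 (n = -(-317772)/(-224527) = -(-317772)*(-1)/224527 = -3*105924/224527 = -317772/224527 ≈ -1.4153)
v = 48098 (v = 6044 + 42054 = 48098)
n/(243*353 - 140) - 499460/v = -317772/(224527*(243*353 - 140)) - 499460/48098 = -317772/(224527*(85779 - 140)) - 499460*1/48098 = -317772/224527/85639 - 249730/24049 = -317772/224527*1/85639 - 249730/24049 = -317772/19228267753 - 249730/24049 = -4801882948055518/462420611191897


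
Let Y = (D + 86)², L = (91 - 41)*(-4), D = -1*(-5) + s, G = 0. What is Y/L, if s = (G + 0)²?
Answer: -8281/200 ≈ -41.405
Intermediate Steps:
s = 0 (s = (0 + 0)² = 0² = 0)
D = 5 (D = -1*(-5) + 0 = 5 + 0 = 5)
L = -200 (L = 50*(-4) = -200)
Y = 8281 (Y = (5 + 86)² = 91² = 8281)
Y/L = 8281/(-200) = 8281*(-1/200) = -8281/200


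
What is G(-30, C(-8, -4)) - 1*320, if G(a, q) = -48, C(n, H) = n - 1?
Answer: -368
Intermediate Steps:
C(n, H) = -1 + n
G(-30, C(-8, -4)) - 1*320 = -48 - 1*320 = -48 - 320 = -368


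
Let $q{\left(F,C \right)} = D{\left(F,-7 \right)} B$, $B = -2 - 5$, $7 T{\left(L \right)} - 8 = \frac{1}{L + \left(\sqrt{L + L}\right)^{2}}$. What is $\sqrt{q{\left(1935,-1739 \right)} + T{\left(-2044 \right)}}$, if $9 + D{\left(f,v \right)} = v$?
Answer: $\frac{\sqrt{1063582917}}{3066} \approx 10.637$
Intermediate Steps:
$T{\left(L \right)} = \frac{8}{7} + \frac{1}{21 L}$ ($T{\left(L \right)} = \frac{8}{7} + \frac{1}{7 \left(L + \left(\sqrt{L + L}\right)^{2}\right)} = \frac{8}{7} + \frac{1}{7 \left(L + \left(\sqrt{2 L}\right)^{2}\right)} = \frac{8}{7} + \frac{1}{7 \left(L + \left(\sqrt{2} \sqrt{L}\right)^{2}\right)} = \frac{8}{7} + \frac{1}{7 \left(L + 2 L\right)} = \frac{8}{7} + \frac{1}{7 \cdot 3 L} = \frac{8}{7} + \frac{\frac{1}{3} \frac{1}{L}}{7} = \frac{8}{7} + \frac{1}{21 L}$)
$D{\left(f,v \right)} = -9 + v$
$B = -7$
$q{\left(F,C \right)} = 112$ ($q{\left(F,C \right)} = \left(-9 - 7\right) \left(-7\right) = \left(-16\right) \left(-7\right) = 112$)
$\sqrt{q{\left(1935,-1739 \right)} + T{\left(-2044 \right)}} = \sqrt{112 + \frac{1 + 24 \left(-2044\right)}{21 \left(-2044\right)}} = \sqrt{112 + \frac{1}{21} \left(- \frac{1}{2044}\right) \left(1 - 49056\right)} = \sqrt{112 + \frac{1}{21} \left(- \frac{1}{2044}\right) \left(-49055\right)} = \sqrt{112 + \frac{49055}{42924}} = \sqrt{\frac{4856543}{42924}} = \frac{\sqrt{1063582917}}{3066}$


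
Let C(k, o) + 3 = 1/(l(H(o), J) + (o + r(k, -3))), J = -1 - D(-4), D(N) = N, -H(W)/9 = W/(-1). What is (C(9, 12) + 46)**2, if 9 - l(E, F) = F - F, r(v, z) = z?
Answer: 600625/324 ≈ 1853.8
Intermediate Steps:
H(W) = 9*W (H(W) = -9*W/(-1) = -9*W*(-1) = -(-9)*W = 9*W)
J = 3 (J = -1 - 1*(-4) = -1 + 4 = 3)
l(E, F) = 9 (l(E, F) = 9 - (F - F) = 9 - 1*0 = 9 + 0 = 9)
C(k, o) = -3 + 1/(6 + o) (C(k, o) = -3 + 1/(9 + (o - 3)) = -3 + 1/(9 + (-3 + o)) = -3 + 1/(6 + o))
(C(9, 12) + 46)**2 = ((-17 - 3*12)/(6 + 12) + 46)**2 = ((-17 - 36)/18 + 46)**2 = ((1/18)*(-53) + 46)**2 = (-53/18 + 46)**2 = (775/18)**2 = 600625/324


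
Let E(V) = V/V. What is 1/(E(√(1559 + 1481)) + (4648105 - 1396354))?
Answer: 1/3251752 ≈ 3.0753e-7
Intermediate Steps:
E(V) = 1
1/(E(√(1559 + 1481)) + (4648105 - 1396354)) = 1/(1 + (4648105 - 1396354)) = 1/(1 + 3251751) = 1/3251752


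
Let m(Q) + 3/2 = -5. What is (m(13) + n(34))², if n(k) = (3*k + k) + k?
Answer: 106929/4 ≈ 26732.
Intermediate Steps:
m(Q) = -13/2 (m(Q) = -3/2 - 5 = -13/2)
n(k) = 5*k (n(k) = 4*k + k = 5*k)
(m(13) + n(34))² = (-13/2 + 5*34)² = (-13/2 + 170)² = (327/2)² = 106929/4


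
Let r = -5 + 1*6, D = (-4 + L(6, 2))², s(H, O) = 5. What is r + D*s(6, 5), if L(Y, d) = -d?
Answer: 181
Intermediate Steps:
D = 36 (D = (-4 - 1*2)² = (-4 - 2)² = (-6)² = 36)
r = 1 (r = -5 + 6 = 1)
r + D*s(6, 5) = 1 + 36*5 = 1 + 180 = 181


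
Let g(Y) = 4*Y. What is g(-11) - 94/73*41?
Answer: -7066/73 ≈ -96.795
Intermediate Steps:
g(-11) - 94/73*41 = 4*(-11) - 94/73*41 = -44 - 94*1/73*41 = -44 - 94/73*41 = -44 - 3854/73 = -7066/73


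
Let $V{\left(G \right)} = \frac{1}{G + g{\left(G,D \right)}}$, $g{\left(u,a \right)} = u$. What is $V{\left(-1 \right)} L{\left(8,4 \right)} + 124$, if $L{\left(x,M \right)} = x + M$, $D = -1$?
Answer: $118$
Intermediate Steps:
$L{\left(x,M \right)} = M + x$
$V{\left(G \right)} = \frac{1}{2 G}$ ($V{\left(G \right)} = \frac{1}{G + G} = \frac{1}{2 G}$)
$V{\left(-1 \right)} L{\left(8,4 \right)} + 124 = \frac{1}{2 \left(-1\right)} \left(4 + 8\right) + 124 = \frac{1}{2} \left(-1\right) 12 + 124 = \left(- \frac{1}{2}\right) 12 + 124 = -6 + 124 = 118$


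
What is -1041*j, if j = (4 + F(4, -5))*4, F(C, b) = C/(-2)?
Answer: -8328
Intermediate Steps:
F(C, b) = -C/2 (F(C, b) = C*(-½) = -C/2)
j = 8 (j = (4 - ½*4)*4 = (4 - 2)*4 = 2*4 = 8)
-1041*j = -1041*8 = -8328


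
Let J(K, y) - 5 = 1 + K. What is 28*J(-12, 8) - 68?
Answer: -236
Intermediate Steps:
J(K, y) = 6 + K (J(K, y) = 5 + (1 + K) = 6 + K)
28*J(-12, 8) - 68 = 28*(6 - 12) - 68 = 28*(-6) - 68 = -168 - 68 = -236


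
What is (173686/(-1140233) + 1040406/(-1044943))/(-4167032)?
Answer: 170974653062/620616125288101001 ≈ 2.7549e-7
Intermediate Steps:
(173686/(-1140233) + 1040406/(-1044943))/(-4167032) = (173686*(-1/1140233) + 1040406*(-1/1044943))*(-1/4167032) = (-173686/1140233 - 1040406/1044943)*(-1/4167032) = -1367797224496/1191478491719*(-1/4167032) = 170974653062/620616125288101001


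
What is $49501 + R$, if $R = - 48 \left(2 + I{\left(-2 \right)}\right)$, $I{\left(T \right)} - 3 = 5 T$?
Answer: $49741$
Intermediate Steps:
$I{\left(T \right)} = 3 + 5 T$
$R = 240$ ($R = - 48 \left(2 + \left(3 + 5 \left(-2\right)\right)\right) = - 48 \left(2 + \left(3 - 10\right)\right) = - 48 \left(2 - 7\right) = \left(-48\right) \left(-5\right) = 240$)
$49501 + R = 49501 + 240 = 49741$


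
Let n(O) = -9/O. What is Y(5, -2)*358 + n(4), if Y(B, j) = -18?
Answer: -25785/4 ≈ -6446.3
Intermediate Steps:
Y(5, -2)*358 + n(4) = -18*358 - 9/4 = -6444 - 9*¼ = -6444 - 9/4 = -25785/4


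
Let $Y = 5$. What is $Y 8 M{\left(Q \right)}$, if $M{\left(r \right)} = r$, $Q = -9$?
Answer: $-360$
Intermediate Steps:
$Y 8 M{\left(Q \right)} = 5 \cdot 8 \left(-9\right) = 40 \left(-9\right) = -360$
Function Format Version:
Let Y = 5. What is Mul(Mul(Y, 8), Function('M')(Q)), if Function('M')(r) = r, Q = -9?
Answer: -360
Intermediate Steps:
Mul(Mul(Y, 8), Function('M')(Q)) = Mul(Mul(5, 8), -9) = Mul(40, -9) = -360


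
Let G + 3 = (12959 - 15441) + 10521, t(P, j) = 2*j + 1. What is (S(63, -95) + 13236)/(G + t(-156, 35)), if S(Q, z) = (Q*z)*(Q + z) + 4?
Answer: 204760/8107 ≈ 25.257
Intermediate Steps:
t(P, j) = 1 + 2*j
G = 8036 (G = -3 + ((12959 - 15441) + 10521) = -3 + (-2482 + 10521) = -3 + 8039 = 8036)
S(Q, z) = 4 + Q*z*(Q + z) (S(Q, z) = Q*z*(Q + z) + 4 = 4 + Q*z*(Q + z))
(S(63, -95) + 13236)/(G + t(-156, 35)) = ((4 + 63*(-95)² - 95*63²) + 13236)/(8036 + (1 + 2*35)) = ((4 + 63*9025 - 95*3969) + 13236)/(8036 + (1 + 70)) = ((4 + 568575 - 377055) + 13236)/(8036 + 71) = (191524 + 13236)/8107 = 204760*(1/8107) = 204760/8107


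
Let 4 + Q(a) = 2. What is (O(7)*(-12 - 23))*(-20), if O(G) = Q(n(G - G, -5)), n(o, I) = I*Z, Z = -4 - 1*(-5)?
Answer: -1400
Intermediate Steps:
Z = 1 (Z = -4 + 5 = 1)
n(o, I) = I (n(o, I) = I*1 = I)
Q(a) = -2 (Q(a) = -4 + 2 = -2)
O(G) = -2
(O(7)*(-12 - 23))*(-20) = -2*(-12 - 23)*(-20) = -2*(-35)*(-20) = 70*(-20) = -1400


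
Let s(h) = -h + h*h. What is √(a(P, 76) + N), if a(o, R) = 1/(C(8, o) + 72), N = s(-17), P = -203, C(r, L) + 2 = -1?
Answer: √1456935/69 ≈ 17.493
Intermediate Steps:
C(r, L) = -3 (C(r, L) = -2 - 1 = -3)
s(h) = h² - h (s(h) = -h + h² = h² - h)
N = 306 (N = -17*(-1 - 17) = -17*(-18) = 306)
a(o, R) = 1/69 (a(o, R) = 1/(-3 + 72) = 1/69)
√(a(P, 76) + N) = √(1/69 + 306) = √(21115/69) = √1456935/69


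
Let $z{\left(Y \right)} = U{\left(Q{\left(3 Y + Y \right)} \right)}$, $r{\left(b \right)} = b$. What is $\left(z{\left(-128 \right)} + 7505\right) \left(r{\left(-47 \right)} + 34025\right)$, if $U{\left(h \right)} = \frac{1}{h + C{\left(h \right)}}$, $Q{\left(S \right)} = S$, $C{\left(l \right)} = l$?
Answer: $\frac{130562486691}{512} \approx 2.55 \cdot 10^{8}$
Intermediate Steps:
$U{\left(h \right)} = \frac{1}{2 h}$ ($U{\left(h \right)} = \frac{1}{h + h} = \frac{1}{2 h}$)
$z{\left(Y \right)} = \frac{1}{8 Y}$ ($z{\left(Y \right)} = \frac{1}{2 \left(3 Y + Y\right)} = \frac{1}{2 \cdot 4 Y} = \frac{\frac{1}{4} \frac{1}{Y}}{2} = \frac{1}{8 Y}$)
$\left(z{\left(-128 \right)} + 7505\right) \left(r{\left(-47 \right)} + 34025\right) = \left(\frac{1}{8 \left(-128\right)} + 7505\right) \left(-47 + 34025\right) = \left(\frac{1}{8} \left(- \frac{1}{128}\right) + 7505\right) 33978 = \left(- \frac{1}{1024} + 7505\right) 33978 = \frac{7685119}{1024} \cdot 33978 = \frac{130562486691}{512}$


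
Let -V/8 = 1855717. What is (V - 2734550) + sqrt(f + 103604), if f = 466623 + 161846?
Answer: -17580286 + sqrt(732073) ≈ -1.7579e+7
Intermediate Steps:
V = -14845736 (V = -8*1855717 = -14845736)
f = 628469
(V - 2734550) + sqrt(f + 103604) = (-14845736 - 2734550) + sqrt(628469 + 103604) = -17580286 + sqrt(732073)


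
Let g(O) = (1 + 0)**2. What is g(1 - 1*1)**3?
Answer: 1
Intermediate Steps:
g(O) = 1 (g(O) = 1**2 = 1)
g(1 - 1*1)**3 = 1**3 = 1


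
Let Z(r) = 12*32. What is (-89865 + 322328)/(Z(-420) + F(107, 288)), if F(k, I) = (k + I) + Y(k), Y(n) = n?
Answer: 232463/886 ≈ 262.37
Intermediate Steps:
Z(r) = 384
F(k, I) = I + 2*k (F(k, I) = (k + I) + k = (I + k) + k = I + 2*k)
(-89865 + 322328)/(Z(-420) + F(107, 288)) = (-89865 + 322328)/(384 + (288 + 2*107)) = 232463/(384 + (288 + 214)) = 232463/(384 + 502) = 232463/886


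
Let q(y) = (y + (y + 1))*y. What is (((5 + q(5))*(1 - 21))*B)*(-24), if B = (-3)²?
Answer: 259200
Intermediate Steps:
B = 9
q(y) = y*(1 + 2*y) (q(y) = (y + (1 + y))*y = (1 + 2*y)*y = y*(1 + 2*y))
(((5 + q(5))*(1 - 21))*B)*(-24) = (((5 + 5*(1 + 2*5))*(1 - 21))*9)*(-24) = (((5 + 5*(1 + 10))*(-20))*9)*(-24) = (((5 + 5*11)*(-20))*9)*(-24) = (((5 + 55)*(-20))*9)*(-24) = ((60*(-20))*9)*(-24) = -1200*9*(-24) = -10800*(-24) = 259200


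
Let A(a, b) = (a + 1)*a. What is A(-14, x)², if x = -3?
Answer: 33124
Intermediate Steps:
A(a, b) = a*(1 + a) (A(a, b) = (1 + a)*a = a*(1 + a))
A(-14, x)² = (-14*(1 - 14))² = (-14*(-13))² = 182² = 33124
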